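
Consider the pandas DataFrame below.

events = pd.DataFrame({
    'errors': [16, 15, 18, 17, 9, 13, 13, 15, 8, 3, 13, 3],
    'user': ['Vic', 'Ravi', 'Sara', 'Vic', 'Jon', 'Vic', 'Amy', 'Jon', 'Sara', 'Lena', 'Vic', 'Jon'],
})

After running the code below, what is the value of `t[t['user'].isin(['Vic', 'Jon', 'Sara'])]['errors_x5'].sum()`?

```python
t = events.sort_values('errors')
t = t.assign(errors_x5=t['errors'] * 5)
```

560

sort by errors:
    errors  user
9        3  Lena
11       3   Jon
8        8  Sara
4        9   Jon
5       13   Vic
6       13   Amy
10      13   Vic
1       15  Ravi
7       15   Jon
0       16   Vic
3       17   Vic
2       18  Sara
add column errors_x5 = t['errors'] * 5:
    errors  user  errors_x5
9        3  Lena         15
11       3   Jon         15
8        8  Sara         40
4        9   Jon         45
5       13   Vic         65
6       13   Amy         65
10      13   Vic         65
1       15  Ravi         75
7       15   Jon         75
0       16   Vic         80
3       17   Vic         85
2       18  Sara         90
filter rows where user in ['Vic', 'Jon', 'Sara']:
    errors  user  errors_x5
11       3   Jon         15
8        8  Sara         40
4        9   Jon         45
5       13   Vic         65
10      13   Vic         65
7       15   Jon         75
0       16   Vic         80
3       17   Vic         85
2       18  Sara         90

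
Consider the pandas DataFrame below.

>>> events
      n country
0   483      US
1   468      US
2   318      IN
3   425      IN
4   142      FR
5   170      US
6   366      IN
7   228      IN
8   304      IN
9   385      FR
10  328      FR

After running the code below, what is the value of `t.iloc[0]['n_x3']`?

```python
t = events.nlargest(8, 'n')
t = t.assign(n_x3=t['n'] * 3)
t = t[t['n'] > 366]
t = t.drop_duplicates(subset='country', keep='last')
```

take 8 rows with largest n:
      n country
0   483      US
1   468      US
3   425      IN
9   385      FR
6   366      IN
10  328      FR
2   318      IN
8   304      IN
add column n_x3 = t['n'] * 3:
      n country  n_x3
0   483      US  1449
1   468      US  1404
3   425      IN  1275
9   385      FR  1155
6   366      IN  1098
10  328      FR   984
2   318      IN   954
8   304      IN   912
filter rows where n > 366:
     n country  n_x3
0  483      US  1449
1  468      US  1404
3  425      IN  1275
9  385      FR  1155
drop duplicate country (keep=last):
     n country  n_x3
1  468      US  1404
3  425      IN  1275
9  385      FR  1155
The value at position 0, column 'n_x3' is 1404.

1404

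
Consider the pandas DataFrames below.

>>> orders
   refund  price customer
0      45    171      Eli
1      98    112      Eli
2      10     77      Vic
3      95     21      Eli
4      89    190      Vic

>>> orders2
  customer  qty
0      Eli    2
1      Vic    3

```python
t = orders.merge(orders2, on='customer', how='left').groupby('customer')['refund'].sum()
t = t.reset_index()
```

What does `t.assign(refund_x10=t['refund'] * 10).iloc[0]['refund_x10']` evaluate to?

merge on 'customer' (how='left') → 5 rows:
   refund  price customer  qty
0      45    171      Eli    2
1      98    112      Eli    2
2      10     77      Vic    3
3      95     21      Eli    2
4      89    190      Vic    3
group by customer, sum of refund:
customer
Eli    238
Vic     99
Name: refund, dtype: int64
reset_index():
  customer  refund
0      Eli     238
1      Vic      99
add column refund_x10 = t['refund'] * 10:
  customer  refund  refund_x10
0      Eli     238        2380
1      Vic      99         990
So iloc[0]['refund_x10'] = 2380.

2380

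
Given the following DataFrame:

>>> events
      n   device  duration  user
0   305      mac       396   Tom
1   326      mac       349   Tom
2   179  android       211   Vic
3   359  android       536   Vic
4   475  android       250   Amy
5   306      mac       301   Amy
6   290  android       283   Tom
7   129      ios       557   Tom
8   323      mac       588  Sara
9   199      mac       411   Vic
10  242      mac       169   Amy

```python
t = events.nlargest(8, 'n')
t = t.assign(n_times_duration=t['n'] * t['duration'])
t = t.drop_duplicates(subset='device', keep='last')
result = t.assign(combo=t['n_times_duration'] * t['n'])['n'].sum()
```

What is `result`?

532

take 8 rows with largest n:
      n   device  duration  user
4   475  android       250   Amy
3   359  android       536   Vic
1   326      mac       349   Tom
8   323      mac       588  Sara
5   306      mac       301   Amy
0   305      mac       396   Tom
6   290  android       283   Tom
10  242      mac       169   Amy
add column n_times_duration = t['n'] * t['duration']:
      n   device  duration  user  n_times_duration
4   475  android       250   Amy            118750
3   359  android       536   Vic            192424
1   326      mac       349   Tom            113774
8   323      mac       588  Sara            189924
5   306      mac       301   Amy             92106
0   305      mac       396   Tom            120780
6   290  android       283   Tom             82070
10  242      mac       169   Amy             40898
drop duplicate device (keep=last):
      n   device  duration user  n_times_duration
6   290  android       283  Tom             82070
10  242      mac       169  Amy             40898
add column combo = t['n_times_duration'] * t['n']:
      n   device  duration user  n_times_duration     combo
6   290  android       283  Tom             82070  23800300
10  242      mac       169  Amy             40898   9897316
Hence 532.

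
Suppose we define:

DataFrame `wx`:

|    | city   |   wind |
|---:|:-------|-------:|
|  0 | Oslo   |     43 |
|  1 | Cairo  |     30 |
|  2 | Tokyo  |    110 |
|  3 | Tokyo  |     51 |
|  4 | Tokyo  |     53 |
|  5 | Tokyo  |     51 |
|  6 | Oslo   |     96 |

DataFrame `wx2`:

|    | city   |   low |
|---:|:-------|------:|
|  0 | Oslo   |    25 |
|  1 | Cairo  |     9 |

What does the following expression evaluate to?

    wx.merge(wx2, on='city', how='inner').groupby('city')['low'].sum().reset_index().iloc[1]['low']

merge on 'city' (how='inner') → 3 rows:
    city  wind  low
0   Oslo    43   25
1  Cairo    30    9
2   Oslo    96   25
group by city, sum of low:
city
Cairo     9
Oslo     50
Name: low, dtype: int64
reset_index():
    city  low
0  Cairo    9
1   Oslo   50

50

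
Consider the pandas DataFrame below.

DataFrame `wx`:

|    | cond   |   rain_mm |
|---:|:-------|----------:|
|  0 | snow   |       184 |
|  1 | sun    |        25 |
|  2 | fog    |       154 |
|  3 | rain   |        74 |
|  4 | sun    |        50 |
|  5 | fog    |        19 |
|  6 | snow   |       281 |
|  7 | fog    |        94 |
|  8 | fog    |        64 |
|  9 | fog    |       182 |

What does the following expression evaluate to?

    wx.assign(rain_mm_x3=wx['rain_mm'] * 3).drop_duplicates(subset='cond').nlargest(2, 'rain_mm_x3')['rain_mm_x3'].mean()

507.0

add column rain_mm_x3 = wx['rain_mm'] * 3:
   cond  rain_mm  rain_mm_x3
0  snow      184         552
1   sun       25          75
2   fog      154         462
3  rain       74         222
4   sun       50         150
5   fog       19          57
6  snow      281         843
7   fog       94         282
8   fog       64         192
9   fog      182         546
drop duplicate cond (keep=first):
   cond  rain_mm  rain_mm_x3
0  snow      184         552
1   sun       25          75
2   fog      154         462
3  rain       74         222
take 2 rows with largest rain_mm_x3:
   cond  rain_mm  rain_mm_x3
0  snow      184         552
2   fog      154         462
Then the mean of column 'rain_mm_x3': 507.0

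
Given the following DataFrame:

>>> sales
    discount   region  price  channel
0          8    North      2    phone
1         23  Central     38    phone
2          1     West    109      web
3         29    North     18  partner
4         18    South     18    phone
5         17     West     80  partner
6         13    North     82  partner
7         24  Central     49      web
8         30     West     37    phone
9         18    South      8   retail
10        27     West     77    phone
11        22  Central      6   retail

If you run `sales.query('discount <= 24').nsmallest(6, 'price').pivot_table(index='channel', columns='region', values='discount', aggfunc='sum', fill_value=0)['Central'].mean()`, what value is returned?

23.0

filter rows where discount <= 24:
    discount   region  price  channel
0          8    North      2    phone
1         23  Central     38    phone
2          1     West    109      web
4         18    South     18    phone
5         17     West     80  partner
6         13    North     82  partner
7         24  Central     49      web
9         18    South      8   retail
11        22  Central      6   retail
take 6 rows with smallest price:
    discount   region  price channel
0          8    North      2   phone
11        22  Central      6  retail
9         18    South      8  retail
4         18    South     18   phone
1         23  Central     38   phone
7         24  Central     49     web
pivot: rows=channel, cols=region, sum(discount):
region   Central  North  South
channel                       
phone         23      8     18
retail        22      0     18
web           24      0      0
Finally, mean of column 'Central' = 23.0.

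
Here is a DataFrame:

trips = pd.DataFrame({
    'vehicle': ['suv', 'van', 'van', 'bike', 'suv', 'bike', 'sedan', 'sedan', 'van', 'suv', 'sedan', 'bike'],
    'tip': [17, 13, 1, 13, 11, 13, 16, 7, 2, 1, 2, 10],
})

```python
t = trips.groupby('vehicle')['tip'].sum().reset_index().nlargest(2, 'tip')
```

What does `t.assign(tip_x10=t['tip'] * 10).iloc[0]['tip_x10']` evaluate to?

360

group by vehicle, sum of tip:
vehicle
bike     36
sedan    25
suv      29
van      16
Name: tip, dtype: int64
reset_index():
  vehicle  tip
0    bike   36
1   sedan   25
2     suv   29
3     van   16
take 2 rows with largest tip:
  vehicle  tip
0    bike   36
2     suv   29
add column tip_x10 = t['tip'] * 10:
  vehicle  tip  tip_x10
0    bike   36      360
2     suv   29      290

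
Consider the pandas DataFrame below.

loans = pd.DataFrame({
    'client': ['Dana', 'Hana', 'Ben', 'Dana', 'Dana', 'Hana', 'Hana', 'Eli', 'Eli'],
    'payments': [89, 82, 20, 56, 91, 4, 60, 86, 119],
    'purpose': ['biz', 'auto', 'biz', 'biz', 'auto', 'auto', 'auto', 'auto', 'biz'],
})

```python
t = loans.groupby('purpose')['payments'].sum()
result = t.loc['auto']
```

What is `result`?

323

group by purpose, sum of payments:
purpose
auto    323
biz     284
Name: payments, dtype: int64
Then the value at index 'auto': 323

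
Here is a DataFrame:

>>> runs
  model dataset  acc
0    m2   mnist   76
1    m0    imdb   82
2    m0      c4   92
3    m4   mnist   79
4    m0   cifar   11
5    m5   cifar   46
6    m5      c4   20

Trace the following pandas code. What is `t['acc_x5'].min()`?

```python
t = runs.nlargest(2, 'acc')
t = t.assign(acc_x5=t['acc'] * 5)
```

410

take 2 rows with largest acc:
  model dataset  acc
2    m0      c4   92
1    m0    imdb   82
add column acc_x5 = t['acc'] * 5:
  model dataset  acc  acc_x5
2    m0      c4   92     460
1    m0    imdb   82     410
The min of column 'acc_x5' is 410.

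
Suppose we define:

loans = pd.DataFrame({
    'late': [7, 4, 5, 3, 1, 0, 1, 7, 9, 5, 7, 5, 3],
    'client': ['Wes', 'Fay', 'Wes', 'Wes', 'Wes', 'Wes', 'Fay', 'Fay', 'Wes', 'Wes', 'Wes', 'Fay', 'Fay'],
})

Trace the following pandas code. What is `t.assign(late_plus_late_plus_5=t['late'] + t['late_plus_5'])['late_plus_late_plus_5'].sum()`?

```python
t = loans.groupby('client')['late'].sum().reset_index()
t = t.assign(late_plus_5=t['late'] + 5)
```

124

group by client, sum of late:
client
Fay    20
Wes    37
Name: late, dtype: int64
reset_index():
  client  late
0    Fay    20
1    Wes    37
add column late_plus_5 = t['late'] + 5:
  client  late  late_plus_5
0    Fay    20           25
1    Wes    37           42
add column late_plus_late_plus_5 = t['late'] + t['late_plus_5']:
  client  late  late_plus_5  late_plus_late_plus_5
0    Fay    20           25                     45
1    Wes    37           42                     79
So sum() = 124.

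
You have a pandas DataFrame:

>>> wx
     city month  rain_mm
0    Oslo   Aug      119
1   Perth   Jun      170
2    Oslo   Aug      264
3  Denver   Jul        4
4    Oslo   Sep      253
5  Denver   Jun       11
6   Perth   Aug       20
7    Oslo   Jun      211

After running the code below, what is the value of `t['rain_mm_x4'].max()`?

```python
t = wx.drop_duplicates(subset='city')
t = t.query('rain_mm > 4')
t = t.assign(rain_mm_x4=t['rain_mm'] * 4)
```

drop duplicate city (keep=first):
     city month  rain_mm
0    Oslo   Aug      119
1   Perth   Jun      170
3  Denver   Jul        4
filter rows where rain_mm > 4:
    city month  rain_mm
0   Oslo   Aug      119
1  Perth   Jun      170
add column rain_mm_x4 = t['rain_mm'] * 4:
    city month  rain_mm  rain_mm_x4
0   Oslo   Aug      119         476
1  Perth   Jun      170         680
Reading off the max of column 'rain_mm_x4', we get 680.

680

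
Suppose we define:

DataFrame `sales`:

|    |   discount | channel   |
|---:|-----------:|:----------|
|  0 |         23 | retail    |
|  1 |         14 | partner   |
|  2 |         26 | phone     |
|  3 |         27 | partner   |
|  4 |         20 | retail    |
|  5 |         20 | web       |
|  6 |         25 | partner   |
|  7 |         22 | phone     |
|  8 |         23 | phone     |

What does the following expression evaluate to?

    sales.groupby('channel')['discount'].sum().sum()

200

group by channel, sum of discount:
channel
partner    66
phone      71
retail     43
web        20
Name: discount, dtype: int64
Finally, sum of the resulting series = 200.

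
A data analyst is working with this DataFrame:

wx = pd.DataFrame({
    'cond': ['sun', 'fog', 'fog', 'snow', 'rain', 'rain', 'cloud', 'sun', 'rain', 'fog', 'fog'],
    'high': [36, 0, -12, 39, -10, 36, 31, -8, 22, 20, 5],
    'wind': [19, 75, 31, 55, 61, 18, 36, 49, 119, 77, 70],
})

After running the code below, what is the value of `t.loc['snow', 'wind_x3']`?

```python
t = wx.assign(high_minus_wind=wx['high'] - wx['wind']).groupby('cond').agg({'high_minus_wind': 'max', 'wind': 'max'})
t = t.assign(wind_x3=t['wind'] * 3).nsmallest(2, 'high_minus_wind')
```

add column high_minus_wind = wx['high'] - wx['wind']:
     cond  high  wind  high_minus_wind
0     sun    36    19               17
1     fog     0    75              -75
2     fog   -12    31              -43
3    snow    39    55              -16
4    rain   -10    61              -71
5    rain    36    18               18
6   cloud    31    36               -5
7     sun    -8    49              -57
8    rain    22   119              -97
9     fog    20    77              -57
10    fog     5    70              -65
group by cond: max(high_minus_wind), max(wind):
       high_minus_wind  wind
cond                        
cloud               -5    36
fog                -43    77
rain                18   119
snow               -16    55
sun                 17    49
add column wind_x3 = t['wind'] * 3:
       high_minus_wind  wind  wind_x3
cond                                 
cloud               -5    36      108
fog                -43    77      231
rain                18   119      357
snow               -16    55      165
sun                 17    49      147
take 2 rows with smallest high_minus_wind:
      high_minus_wind  wind  wind_x3
cond                                
fog               -43    77      231
snow              -16    55      165
Hence 165.

165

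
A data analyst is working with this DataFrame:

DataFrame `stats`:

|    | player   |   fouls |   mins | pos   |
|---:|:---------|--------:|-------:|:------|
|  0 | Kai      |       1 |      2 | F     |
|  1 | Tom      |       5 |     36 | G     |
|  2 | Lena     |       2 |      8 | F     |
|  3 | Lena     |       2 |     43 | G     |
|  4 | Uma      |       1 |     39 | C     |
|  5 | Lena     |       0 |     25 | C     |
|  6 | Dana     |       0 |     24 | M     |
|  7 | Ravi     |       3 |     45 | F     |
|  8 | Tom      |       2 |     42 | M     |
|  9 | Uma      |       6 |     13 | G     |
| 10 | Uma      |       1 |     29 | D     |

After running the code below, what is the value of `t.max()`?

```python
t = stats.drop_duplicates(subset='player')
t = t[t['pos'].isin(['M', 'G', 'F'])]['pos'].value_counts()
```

drop duplicate player (keep=first):
  player  fouls  mins pos
0    Kai      1     2   F
1    Tom      5    36   G
2   Lena      2     8   F
4    Uma      1    39   C
6   Dana      0    24   M
7   Ravi      3    45   F
filter rows where pos in ['M', 'G', 'F']:
  player  fouls  mins pos
0    Kai      1     2   F
1    Tom      5    36   G
2   Lena      2     8   F
6   Dana      0    24   M
7   Ravi      3    45   F
value_counts of pos:
pos
F    3
G    1
M    1
Name: count, dtype: int64

3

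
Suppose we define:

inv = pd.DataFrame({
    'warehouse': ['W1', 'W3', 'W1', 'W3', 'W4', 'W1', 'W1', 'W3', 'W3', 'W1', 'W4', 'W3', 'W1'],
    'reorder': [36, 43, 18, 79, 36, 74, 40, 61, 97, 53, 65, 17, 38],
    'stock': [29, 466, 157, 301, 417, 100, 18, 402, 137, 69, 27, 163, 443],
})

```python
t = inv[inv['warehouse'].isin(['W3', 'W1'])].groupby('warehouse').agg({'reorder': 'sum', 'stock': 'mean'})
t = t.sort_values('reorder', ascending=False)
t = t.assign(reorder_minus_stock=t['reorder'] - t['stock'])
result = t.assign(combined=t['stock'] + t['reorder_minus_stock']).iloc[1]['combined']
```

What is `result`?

259.0

filter rows where warehouse in ['W3', 'W1']:
   warehouse  reorder  stock
0         W1       36     29
1         W3       43    466
2         W1       18    157
3         W3       79    301
5         W1       74    100
6         W1       40     18
7         W3       61    402
8         W3       97    137
9         W1       53     69
11        W3       17    163
12        W1       38    443
group by warehouse: sum(reorder), mean(stock):
           reorder  stock
warehouse                
W1             259  136.0
W3             297  293.8
sort by reorder descending:
           reorder  stock
warehouse                
W3             297  293.8
W1             259  136.0
add column reorder_minus_stock = t['reorder'] - t['stock']:
           reorder  stock  reorder_minus_stock
warehouse                                     
W3             297  293.8                  3.2
W1             259  136.0                123.0
add column combined = t['stock'] + t['reorder_minus_stock']:
           reorder  stock  reorder_minus_stock  combined
warehouse                                               
W3             297  293.8                  3.2     297.0
W1             259  136.0                123.0     259.0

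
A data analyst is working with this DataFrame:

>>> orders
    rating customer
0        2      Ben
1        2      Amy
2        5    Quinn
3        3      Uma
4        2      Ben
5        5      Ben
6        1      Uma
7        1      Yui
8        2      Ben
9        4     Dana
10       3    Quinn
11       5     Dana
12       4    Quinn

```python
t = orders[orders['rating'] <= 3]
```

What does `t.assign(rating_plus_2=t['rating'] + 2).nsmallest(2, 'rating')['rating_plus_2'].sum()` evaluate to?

filter rows where rating <= 3:
    rating customer
0        2      Ben
1        2      Amy
3        3      Uma
4        2      Ben
6        1      Uma
7        1      Yui
8        2      Ben
10       3    Quinn
add column rating_plus_2 = t['rating'] + 2:
    rating customer  rating_plus_2
0        2      Ben              4
1        2      Amy              4
3        3      Uma              5
4        2      Ben              4
6        1      Uma              3
7        1      Yui              3
8        2      Ben              4
10       3    Quinn              5
take 2 rows with smallest rating:
   rating customer  rating_plus_2
6       1      Uma              3
7       1      Yui              3
Taking the sum of column 'rating_plus_2' gives 6.

6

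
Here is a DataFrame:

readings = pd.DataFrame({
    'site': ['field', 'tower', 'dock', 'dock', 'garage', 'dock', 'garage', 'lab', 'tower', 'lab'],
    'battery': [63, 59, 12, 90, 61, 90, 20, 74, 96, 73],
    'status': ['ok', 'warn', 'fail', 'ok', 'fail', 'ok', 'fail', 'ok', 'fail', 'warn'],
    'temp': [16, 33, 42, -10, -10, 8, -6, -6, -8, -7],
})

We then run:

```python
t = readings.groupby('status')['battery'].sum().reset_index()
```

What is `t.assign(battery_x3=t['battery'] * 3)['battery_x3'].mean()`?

group by status, sum of battery:
status
fail    189
ok      317
warn    132
Name: battery, dtype: int64
reset_index():
  status  battery
0   fail      189
1     ok      317
2   warn      132
add column battery_x3 = t['battery'] * 3:
  status  battery  battery_x3
0   fail      189         567
1     ok      317         951
2   warn      132         396

638.0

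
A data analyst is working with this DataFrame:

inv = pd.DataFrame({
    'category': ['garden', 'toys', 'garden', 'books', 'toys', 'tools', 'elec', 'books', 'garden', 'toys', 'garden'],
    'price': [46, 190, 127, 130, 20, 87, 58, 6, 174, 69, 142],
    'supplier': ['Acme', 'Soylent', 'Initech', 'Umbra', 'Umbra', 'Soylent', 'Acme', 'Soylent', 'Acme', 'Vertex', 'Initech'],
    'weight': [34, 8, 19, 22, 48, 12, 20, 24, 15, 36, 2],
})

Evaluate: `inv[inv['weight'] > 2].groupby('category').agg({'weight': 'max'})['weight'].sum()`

138

filter rows where weight > 2:
  category  price supplier  weight
0   garden     46     Acme      34
1     toys    190  Soylent       8
2   garden    127  Initech      19
3    books    130    Umbra      22
4     toys     20    Umbra      48
5    tools     87  Soylent      12
6     elec     58     Acme      20
7    books      6  Soylent      24
8   garden    174     Acme      15
9     toys     69   Vertex      36
group by category, max of weight:
          weight
category        
books         24
elec          20
garden        34
tools         12
toys          48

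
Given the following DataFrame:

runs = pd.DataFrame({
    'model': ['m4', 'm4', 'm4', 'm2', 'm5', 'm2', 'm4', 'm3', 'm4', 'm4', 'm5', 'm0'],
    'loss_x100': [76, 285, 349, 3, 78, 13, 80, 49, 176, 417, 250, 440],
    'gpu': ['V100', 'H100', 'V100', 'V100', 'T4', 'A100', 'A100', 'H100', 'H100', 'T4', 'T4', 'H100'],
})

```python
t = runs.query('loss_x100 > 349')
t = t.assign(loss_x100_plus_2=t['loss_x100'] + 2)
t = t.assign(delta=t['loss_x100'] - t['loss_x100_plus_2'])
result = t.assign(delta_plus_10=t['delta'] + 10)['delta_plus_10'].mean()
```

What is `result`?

8.0

filter rows where loss_x100 > 349:
   model  loss_x100   gpu
9     m4        417    T4
11    m0        440  H100
add column loss_x100_plus_2 = t['loss_x100'] + 2:
   model  loss_x100   gpu  loss_x100_plus_2
9     m4        417    T4               419
11    m0        440  H100               442
add column delta = t['loss_x100'] - t['loss_x100_plus_2']:
   model  loss_x100   gpu  loss_x100_plus_2  delta
9     m4        417    T4               419     -2
11    m0        440  H100               442     -2
add column delta_plus_10 = t['delta'] + 10:
   model  loss_x100   gpu  loss_x100_plus_2  delta  delta_plus_10
9     m4        417    T4               419     -2              8
11    m0        440  H100               442     -2              8
Reading off the mean of column 'delta_plus_10', we get 8.0.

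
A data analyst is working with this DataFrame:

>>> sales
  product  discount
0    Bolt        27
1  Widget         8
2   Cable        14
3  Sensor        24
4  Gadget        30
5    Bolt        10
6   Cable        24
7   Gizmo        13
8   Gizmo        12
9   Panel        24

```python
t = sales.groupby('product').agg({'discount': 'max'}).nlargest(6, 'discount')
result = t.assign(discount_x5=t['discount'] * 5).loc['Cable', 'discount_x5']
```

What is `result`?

120

group by product, max of discount:
         discount
product          
Bolt           27
Cable          24
Gadget         30
Gizmo          13
Panel          24
Sensor         24
Widget          8
take 6 rows with largest discount:
         discount
product          
Gadget         30
Bolt           27
Cable          24
Panel          24
Sensor         24
Gizmo          13
add column discount_x5 = t['discount'] * 5:
         discount  discount_x5
product                       
Gadget         30          150
Bolt           27          135
Cable          24          120
Panel          24          120
Sensor         24          120
Gizmo          13           65
Reading off the value at row 'Cable', column 'discount_x5', we get 120.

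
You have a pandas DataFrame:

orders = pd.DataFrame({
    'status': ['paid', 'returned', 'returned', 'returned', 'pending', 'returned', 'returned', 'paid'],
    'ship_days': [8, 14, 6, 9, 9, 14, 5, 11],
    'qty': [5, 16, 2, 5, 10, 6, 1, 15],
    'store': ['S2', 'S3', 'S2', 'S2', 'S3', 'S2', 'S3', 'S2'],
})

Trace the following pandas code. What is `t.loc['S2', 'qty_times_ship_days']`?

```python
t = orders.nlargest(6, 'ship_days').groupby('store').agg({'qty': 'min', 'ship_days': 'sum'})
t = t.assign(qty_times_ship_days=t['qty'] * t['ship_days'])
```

210

take 6 rows with largest ship_days:
     status  ship_days  qty store
1  returned         14   16    S3
5  returned         14    6    S2
7      paid         11   15    S2
3  returned          9    5    S2
4   pending          9   10    S3
0      paid          8    5    S2
group by store: min(qty), sum(ship_days):
       qty  ship_days
store                
S2       5         42
S3      10         23
add column qty_times_ship_days = t['qty'] * t['ship_days']:
       qty  ship_days  qty_times_ship_days
store                                     
S2       5         42                  210
S3      10         23                  230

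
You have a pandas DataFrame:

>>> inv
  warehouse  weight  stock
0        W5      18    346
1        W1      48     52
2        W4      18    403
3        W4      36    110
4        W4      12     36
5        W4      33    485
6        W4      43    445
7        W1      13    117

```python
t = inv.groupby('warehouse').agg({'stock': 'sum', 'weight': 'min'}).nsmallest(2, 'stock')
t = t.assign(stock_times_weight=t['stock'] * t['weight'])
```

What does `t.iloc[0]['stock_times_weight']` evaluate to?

2197

group by warehouse: sum(stock), min(weight):
           stock  weight
warehouse               
W1           169      13
W4          1479      12
W5           346      18
take 2 rows with smallest stock:
           stock  weight
warehouse               
W1           169      13
W5           346      18
add column stock_times_weight = t['stock'] * t['weight']:
           stock  weight  stock_times_weight
warehouse                                   
W1           169      13                2197
W5           346      18                6228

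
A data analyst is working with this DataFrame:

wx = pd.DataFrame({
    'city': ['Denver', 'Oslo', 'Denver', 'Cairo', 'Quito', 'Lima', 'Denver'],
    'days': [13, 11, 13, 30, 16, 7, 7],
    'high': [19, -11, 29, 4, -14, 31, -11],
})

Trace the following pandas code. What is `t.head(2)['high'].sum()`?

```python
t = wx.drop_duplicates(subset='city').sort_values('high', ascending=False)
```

50

drop duplicate city (keep=first):
     city  days  high
0  Denver    13    19
1    Oslo    11   -11
3   Cairo    30     4
4   Quito    16   -14
5    Lima     7    31
sort by high descending:
     city  days  high
5    Lima     7    31
0  Denver    13    19
3   Cairo    30     4
1    Oslo    11   -11
4   Quito    16   -14
take first 2 rows:
     city  days  high
5    Lima     7    31
0  Denver    13    19
Finally, sum of column 'high' = 50.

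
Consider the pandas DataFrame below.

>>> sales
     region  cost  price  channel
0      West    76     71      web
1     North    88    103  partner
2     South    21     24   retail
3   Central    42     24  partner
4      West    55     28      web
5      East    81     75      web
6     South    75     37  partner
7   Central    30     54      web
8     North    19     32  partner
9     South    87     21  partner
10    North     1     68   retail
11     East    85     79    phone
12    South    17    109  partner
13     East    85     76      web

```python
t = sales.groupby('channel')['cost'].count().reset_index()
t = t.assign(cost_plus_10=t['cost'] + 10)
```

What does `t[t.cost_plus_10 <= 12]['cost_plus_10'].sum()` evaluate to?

group by channel, count of cost:
channel
partner    6
phone      1
retail     2
web        5
Name: cost, dtype: int64
reset_index():
   channel  cost
0  partner     6
1    phone     1
2   retail     2
3      web     5
add column cost_plus_10 = t['cost'] + 10:
   channel  cost  cost_plus_10
0  partner     6            16
1    phone     1            11
2   retail     2            12
3      web     5            15
filter rows where cost_plus_10 <= 12:
  channel  cost  cost_plus_10
1   phone     1            11
2  retail     2            12
The sum of column 'cost_plus_10' is 23.

23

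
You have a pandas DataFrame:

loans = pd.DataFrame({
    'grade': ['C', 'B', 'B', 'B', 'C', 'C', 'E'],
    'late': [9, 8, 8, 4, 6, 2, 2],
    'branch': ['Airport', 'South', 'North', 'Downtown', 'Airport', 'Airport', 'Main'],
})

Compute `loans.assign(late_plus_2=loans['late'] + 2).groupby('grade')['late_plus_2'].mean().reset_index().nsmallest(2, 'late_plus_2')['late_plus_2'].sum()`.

add column late_plus_2 = loans['late'] + 2:
  grade  late    branch  late_plus_2
0     C     9   Airport           11
1     B     8     South           10
2     B     8     North           10
3     B     4  Downtown            6
4     C     6   Airport            8
5     C     2   Airport            4
6     E     2      Main            4
group by grade, mean of late_plus_2:
grade
B    8.666667
C    7.666667
E    4.000000
Name: late_plus_2, dtype: float64
reset_index():
  grade  late_plus_2
0     B     8.666667
1     C     7.666667
2     E     4.000000
take 2 rows with smallest late_plus_2:
  grade  late_plus_2
2     E     4.000000
1     C     7.666667
Reading off the sum of column 'late_plus_2', we get 11.6666666667.

11.6666666667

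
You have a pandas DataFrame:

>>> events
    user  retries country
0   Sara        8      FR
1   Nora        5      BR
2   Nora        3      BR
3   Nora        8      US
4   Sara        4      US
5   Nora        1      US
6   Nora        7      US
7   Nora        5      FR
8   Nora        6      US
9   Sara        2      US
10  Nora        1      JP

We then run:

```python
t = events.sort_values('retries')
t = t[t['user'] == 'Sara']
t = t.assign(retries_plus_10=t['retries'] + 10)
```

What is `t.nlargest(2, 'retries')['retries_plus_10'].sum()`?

32

sort by retries:
    user  retries country
5   Nora        1      US
10  Nora        1      JP
9   Sara        2      US
2   Nora        3      BR
4   Sara        4      US
1   Nora        5      BR
7   Nora        5      FR
8   Nora        6      US
6   Nora        7      US
0   Sara        8      FR
3   Nora        8      US
filter rows where user == 'Sara':
   user  retries country
9  Sara        2      US
4  Sara        4      US
0  Sara        8      FR
add column retries_plus_10 = t['retries'] + 10:
   user  retries country  retries_plus_10
9  Sara        2      US               12
4  Sara        4      US               14
0  Sara        8      FR               18
take 2 rows with largest retries:
   user  retries country  retries_plus_10
0  Sara        8      FR               18
4  Sara        4      US               14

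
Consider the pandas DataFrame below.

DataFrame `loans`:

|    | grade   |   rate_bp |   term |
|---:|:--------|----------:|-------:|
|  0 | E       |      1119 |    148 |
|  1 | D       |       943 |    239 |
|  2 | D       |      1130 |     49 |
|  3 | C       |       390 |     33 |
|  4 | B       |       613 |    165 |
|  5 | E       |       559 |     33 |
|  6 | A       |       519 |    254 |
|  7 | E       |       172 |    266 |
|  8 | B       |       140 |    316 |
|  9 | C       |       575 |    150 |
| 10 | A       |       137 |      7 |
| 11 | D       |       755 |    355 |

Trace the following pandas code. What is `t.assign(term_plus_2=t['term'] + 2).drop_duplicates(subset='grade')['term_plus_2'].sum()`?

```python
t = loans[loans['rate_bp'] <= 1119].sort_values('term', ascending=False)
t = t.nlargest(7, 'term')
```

filter rows where rate_bp <= 1119:
   grade  rate_bp  term
0      E     1119   148
1      D      943   239
3      C      390    33
4      B      613   165
5      E      559    33
6      A      519   254
7      E      172   266
8      B      140   316
9      C      575   150
10     A      137     7
11     D      755   355
sort by term descending:
   grade  rate_bp  term
11     D      755   355
8      B      140   316
7      E      172   266
6      A      519   254
1      D      943   239
4      B      613   165
9      C      575   150
0      E     1119   148
3      C      390    33
5      E      559    33
10     A      137     7
take 7 rows with largest term:
   grade  rate_bp  term
11     D      755   355
8      B      140   316
7      E      172   266
6      A      519   254
1      D      943   239
4      B      613   165
9      C      575   150
add column term_plus_2 = t['term'] + 2:
   grade  rate_bp  term  term_plus_2
11     D      755   355          357
8      B      140   316          318
7      E      172   266          268
6      A      519   254          256
1      D      943   239          241
4      B      613   165          167
9      C      575   150          152
drop duplicate grade (keep=first):
   grade  rate_bp  term  term_plus_2
11     D      755   355          357
8      B      140   316          318
7      E      172   266          268
6      A      519   254          256
9      C      575   150          152

1351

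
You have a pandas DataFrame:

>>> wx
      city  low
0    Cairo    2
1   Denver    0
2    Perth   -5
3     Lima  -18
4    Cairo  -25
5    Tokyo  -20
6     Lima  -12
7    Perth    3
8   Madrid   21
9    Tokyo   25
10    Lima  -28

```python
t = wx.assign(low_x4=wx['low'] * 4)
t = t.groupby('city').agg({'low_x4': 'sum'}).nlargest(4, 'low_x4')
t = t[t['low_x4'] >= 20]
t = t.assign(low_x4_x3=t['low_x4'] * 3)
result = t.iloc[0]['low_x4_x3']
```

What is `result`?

252

add column low_x4 = wx['low'] * 4:
      city  low  low_x4
0    Cairo    2       8
1   Denver    0       0
2    Perth   -5     -20
3     Lima  -18     -72
4    Cairo  -25    -100
5    Tokyo  -20     -80
6     Lima  -12     -48
7    Perth    3      12
8   Madrid   21      84
9    Tokyo   25     100
10    Lima  -28    -112
group by city, sum of low_x4:
        low_x4
city          
Cairo      -92
Denver       0
Lima      -232
Madrid      84
Perth       -8
Tokyo       20
take 4 rows with largest low_x4:
        low_x4
city          
Madrid      84
Tokyo       20
Denver       0
Perth       -8
filter rows where low_x4 >= 20:
        low_x4
city          
Madrid      84
Tokyo       20
add column low_x4_x3 = t['low_x4'] * 3:
        low_x4  low_x4_x3
city                     
Madrid      84        252
Tokyo       20         60
Then the value at position 0, column 'low_x4_x3': 252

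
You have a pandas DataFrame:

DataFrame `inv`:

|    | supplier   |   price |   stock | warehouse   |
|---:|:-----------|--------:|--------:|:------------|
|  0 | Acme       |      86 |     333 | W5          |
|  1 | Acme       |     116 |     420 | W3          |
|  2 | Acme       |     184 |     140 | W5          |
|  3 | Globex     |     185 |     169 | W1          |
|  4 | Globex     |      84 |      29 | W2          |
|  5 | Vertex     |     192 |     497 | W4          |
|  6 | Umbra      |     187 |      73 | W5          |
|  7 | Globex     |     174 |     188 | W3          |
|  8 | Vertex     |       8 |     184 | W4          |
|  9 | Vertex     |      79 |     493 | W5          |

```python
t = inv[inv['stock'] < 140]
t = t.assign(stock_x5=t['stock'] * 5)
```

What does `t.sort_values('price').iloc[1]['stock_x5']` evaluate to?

365

filter rows where stock < 140:
  supplier  price  stock warehouse
4   Globex     84     29        W2
6    Umbra    187     73        W5
add column stock_x5 = t['stock'] * 5:
  supplier  price  stock warehouse  stock_x5
4   Globex     84     29        W2       145
6    Umbra    187     73        W5       365
sort by price:
  supplier  price  stock warehouse  stock_x5
4   Globex     84     29        W2       145
6    Umbra    187     73        W5       365
Then the value at position 1, column 'stock_x5': 365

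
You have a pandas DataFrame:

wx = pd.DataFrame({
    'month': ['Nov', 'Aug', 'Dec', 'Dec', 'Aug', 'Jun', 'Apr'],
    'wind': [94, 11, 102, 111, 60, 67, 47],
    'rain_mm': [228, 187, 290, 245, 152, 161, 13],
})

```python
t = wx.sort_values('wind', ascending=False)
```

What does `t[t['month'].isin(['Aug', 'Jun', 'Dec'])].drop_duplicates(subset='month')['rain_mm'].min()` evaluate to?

sort by wind descending:
  month  wind  rain_mm
3   Dec   111      245
2   Dec   102      290
0   Nov    94      228
5   Jun    67      161
4   Aug    60      152
6   Apr    47       13
1   Aug    11      187
filter rows where month in ['Aug', 'Jun', 'Dec']:
  month  wind  rain_mm
3   Dec   111      245
2   Dec   102      290
5   Jun    67      161
4   Aug    60      152
1   Aug    11      187
drop duplicate month (keep=first):
  month  wind  rain_mm
3   Dec   111      245
5   Jun    67      161
4   Aug    60      152
Reading off the min of column 'rain_mm', we get 152.

152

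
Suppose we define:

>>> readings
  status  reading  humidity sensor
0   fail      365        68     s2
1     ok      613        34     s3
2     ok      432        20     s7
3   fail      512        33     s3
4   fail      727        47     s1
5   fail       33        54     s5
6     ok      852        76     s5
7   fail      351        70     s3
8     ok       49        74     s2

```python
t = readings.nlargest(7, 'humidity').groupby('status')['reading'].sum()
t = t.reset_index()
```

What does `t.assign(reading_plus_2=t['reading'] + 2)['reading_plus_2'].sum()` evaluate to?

2994

take 7 rows with largest humidity:
  status  reading  humidity sensor
6     ok      852        76     s5
8     ok       49        74     s2
7   fail      351        70     s3
0   fail      365        68     s2
5   fail       33        54     s5
4   fail      727        47     s1
1     ok      613        34     s3
group by status, sum of reading:
status
fail    1476
ok      1514
Name: reading, dtype: int64
reset_index():
  status  reading
0   fail     1476
1     ok     1514
add column reading_plus_2 = t['reading'] + 2:
  status  reading  reading_plus_2
0   fail     1476            1478
1     ok     1514            1516
Then the sum of column 'reading_plus_2': 2994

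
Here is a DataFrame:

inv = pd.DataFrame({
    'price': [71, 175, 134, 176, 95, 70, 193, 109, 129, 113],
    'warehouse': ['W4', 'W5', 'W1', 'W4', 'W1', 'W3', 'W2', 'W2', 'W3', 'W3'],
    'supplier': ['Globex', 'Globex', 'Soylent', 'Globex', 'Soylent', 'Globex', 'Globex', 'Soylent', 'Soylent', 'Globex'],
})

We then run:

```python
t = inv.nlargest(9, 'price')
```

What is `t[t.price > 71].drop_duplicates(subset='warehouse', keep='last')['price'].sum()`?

take 9 rows with largest price:
   price warehouse supplier
6    193        W2   Globex
3    176        W4   Globex
1    175        W5   Globex
2    134        W1  Soylent
8    129        W3  Soylent
9    113        W3   Globex
7    109        W2  Soylent
4     95        W1  Soylent
0     71        W4   Globex
filter rows where price > 71:
   price warehouse supplier
6    193        W2   Globex
3    176        W4   Globex
1    175        W5   Globex
2    134        W1  Soylent
8    129        W3  Soylent
9    113        W3   Globex
7    109        W2  Soylent
4     95        W1  Soylent
drop duplicate warehouse (keep=last):
   price warehouse supplier
3    176        W4   Globex
1    175        W5   Globex
9    113        W3   Globex
7    109        W2  Soylent
4     95        W1  Soylent
The sum of column 'price' is 668.

668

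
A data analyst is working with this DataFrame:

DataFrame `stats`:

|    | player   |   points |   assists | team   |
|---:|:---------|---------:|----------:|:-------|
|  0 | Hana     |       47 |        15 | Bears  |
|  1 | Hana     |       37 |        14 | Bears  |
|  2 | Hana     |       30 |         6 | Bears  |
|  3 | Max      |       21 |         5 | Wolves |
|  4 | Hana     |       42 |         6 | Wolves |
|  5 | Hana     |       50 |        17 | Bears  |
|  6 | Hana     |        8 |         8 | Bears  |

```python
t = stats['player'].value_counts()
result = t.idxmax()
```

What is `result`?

Hana

value_counts of player:
player
Hana    6
Max     1
Name: count, dtype: int64
The label with the largest value is Hana.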